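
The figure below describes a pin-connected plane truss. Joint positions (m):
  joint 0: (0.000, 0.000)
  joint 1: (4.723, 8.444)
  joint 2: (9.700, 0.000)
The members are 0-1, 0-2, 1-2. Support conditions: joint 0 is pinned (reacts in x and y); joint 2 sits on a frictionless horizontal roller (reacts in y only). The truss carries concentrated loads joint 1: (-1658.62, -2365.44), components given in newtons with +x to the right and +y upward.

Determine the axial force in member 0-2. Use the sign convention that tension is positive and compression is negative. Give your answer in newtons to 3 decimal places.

-172.170

N=3 nodes, M=3 members, R=3 reactions → 2N=6, M+R=6
member 0 (0-1): L=9.6751, (cx,cy)=(0.4882,0.8728)
member 1 (0-2): L=9.7000, (cx,cy)=(1.0000,0.0000)
member 2 (1-2): L=9.8016, (cx,cy)=(0.5078,-0.8615)
solve A·x = −loads:
  F[0-1] = -3045.0084 N (compression)
  F[0-2] = -172.1701 N (compression)
  F[1-2] = +339.0687 N (tension)
  Rx@0 = +1658.6200 N
  Ry@0 = +2657.5446 N
  Ry@2 = -292.1046 N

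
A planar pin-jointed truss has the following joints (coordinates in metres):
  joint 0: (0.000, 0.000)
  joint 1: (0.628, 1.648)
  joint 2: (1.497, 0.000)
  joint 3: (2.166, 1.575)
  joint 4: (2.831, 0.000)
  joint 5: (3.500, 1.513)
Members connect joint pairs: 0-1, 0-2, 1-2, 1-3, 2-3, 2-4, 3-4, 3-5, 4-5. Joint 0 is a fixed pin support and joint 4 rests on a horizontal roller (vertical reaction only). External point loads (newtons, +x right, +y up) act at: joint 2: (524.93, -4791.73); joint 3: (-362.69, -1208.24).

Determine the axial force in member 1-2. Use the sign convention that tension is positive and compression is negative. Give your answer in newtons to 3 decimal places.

3238.724

N=6 nodes, M=9 members, R=3 reactions → 2N=12, M+R=12
member 0 (0-1): L=1.7636, (cx,cy)=(0.3561,0.9345)
member 1 (0-2): L=1.4970, (cx,cy)=(1.0000,0.0000)
member 2 (1-2): L=1.8631, (cx,cy)=(0.4664,-0.8846)
member 3 (1-3): L=1.5397, (cx,cy)=(0.9989,-0.0474)
member 4 (2-3): L=1.7112, (cx,cy)=(0.3910,0.9204)
member 5 (2-4): L=1.3340, (cx,cy)=(1.0000,0.0000)
member 6 (3-4): L=1.7096, (cx,cy)=(0.3890,-0.9212)
member 7 (3-5): L=1.3354, (cx,cy)=(0.9989,-0.0464)
member 8 (4-5): L=1.6543, (cx,cy)=(0.4044,0.9146)
solve A·x = −loads:
  F[0-1] = -2935.9595 N (compression)
  F[0-2] = +1207.7048 N (tension)
  F[1-2] = +3238.7244 N (tension)
  F[1-3] = -2558.9873 N (compression)
  F[2-3] = +2093.5171 N (tension)
  F[2-4] = +1374.9487 N (tension)
  F[3-4] = -3534.8265 N (compression)
  F[3-5] = +0.0000 N (tension)
  F[4-5] = -0.0000 N (compression)
  Rx@0 = -162.2400 N
  Ry@0 = +2743.5126 N
  Ry@4 = +3256.4574 N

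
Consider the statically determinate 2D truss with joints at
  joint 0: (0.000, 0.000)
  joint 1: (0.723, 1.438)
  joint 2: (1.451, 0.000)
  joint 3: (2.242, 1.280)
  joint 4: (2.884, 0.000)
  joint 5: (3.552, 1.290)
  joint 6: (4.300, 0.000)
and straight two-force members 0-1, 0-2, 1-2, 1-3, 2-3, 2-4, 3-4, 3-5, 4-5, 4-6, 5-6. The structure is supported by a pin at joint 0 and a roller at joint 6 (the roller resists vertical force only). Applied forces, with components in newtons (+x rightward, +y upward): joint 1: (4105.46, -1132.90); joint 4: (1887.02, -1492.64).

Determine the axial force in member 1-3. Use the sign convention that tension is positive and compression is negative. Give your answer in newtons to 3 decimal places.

-3813.685

N=7 nodes, M=11 members, R=3 reactions → 2N=14, M+R=14
member 0 (0-1): L=1.6095, (cx,cy)=(0.4492,0.8934)
member 1 (0-2): L=1.4510, (cx,cy)=(1.0000,0.0000)
member 2 (1-2): L=1.6118, (cx,cy)=(0.4517,-0.8922)
member 3 (1-3): L=1.5272, (cx,cy)=(0.9946,-0.1035)
member 4 (2-3): L=1.5047, (cx,cy)=(0.5257,0.8507)
member 5 (2-4): L=1.4330, (cx,cy)=(1.0000,0.0000)
member 6 (3-4): L=1.4320, (cx,cy)=(0.4483,-0.8939)
member 7 (3-5): L=1.3100, (cx,cy)=(1.0000,0.0076)
member 8 (4-5): L=1.4527, (cx,cy)=(0.4598,0.8880)
member 9 (4-6): L=1.4160, (cx,cy)=(1.0000,0.0000)
member 10 (5-6): L=1.4912, (cx,cy)=(0.5016,-0.8651)
solve A·x = −loads:
  F[0-1] = -68.2787 N (compression)
  F[0-2] = +6023.1509 N (tension)
  F[1-2] = -759.1976 N (compression)
  F[1-3] = -3813.6849 N (compression)
  F[2-3] = +796.2410 N (tension)
  F[2-4] = +5261.6635 N (tension)
  F[3-4] = -1223.3036 N (compression)
  F[3-5] = -2826.2814 N (compression)
  F[4-5] = +2912.2734 N (tension)
  F[4-6] = +1487.0342 N (tension)
  F[5-6] = -2964.4771 N (compression)
  Rx@0 = -5992.4800 N
  Ry@0 = +61.0023 N
  Ry@6 = +2564.5377 N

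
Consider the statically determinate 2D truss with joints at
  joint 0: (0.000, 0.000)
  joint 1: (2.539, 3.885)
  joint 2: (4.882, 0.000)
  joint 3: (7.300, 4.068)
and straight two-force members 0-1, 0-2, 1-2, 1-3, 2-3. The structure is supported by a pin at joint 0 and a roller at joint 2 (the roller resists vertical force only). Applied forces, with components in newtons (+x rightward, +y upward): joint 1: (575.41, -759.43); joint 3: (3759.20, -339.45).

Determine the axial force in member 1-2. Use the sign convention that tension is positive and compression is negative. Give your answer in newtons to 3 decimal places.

N=4 nodes, M=5 members, R=3 reactions → 2N=8, M+R=8
member 0 (0-1): L=4.6411, (cx,cy)=(0.5471,0.8371)
member 1 (0-2): L=4.8820, (cx,cy)=(1.0000,0.0000)
member 2 (1-2): L=4.5368, (cx,cy)=(0.5164,-0.8563)
member 3 (1-3): L=4.7645, (cx,cy)=(0.9993,0.0384)
member 4 (2-3): L=4.7324, (cx,cy)=(0.5109,0.8596)
solve A·x = −loads:
  F[0-1] = +4054.4941 N (tension)
  F[0-2] = +2116.5204 N (tension)
  F[1-2] = -4668.3121 N (compression)
  F[1-3] = +4056.5727 N (tension)
  F[2-3] = -576.1427 N (compression)
  Rx@0 = -4334.6100 N
  Ry@0 = -3393.9654 N
  Ry@2 = +4492.8454 N

-4668.312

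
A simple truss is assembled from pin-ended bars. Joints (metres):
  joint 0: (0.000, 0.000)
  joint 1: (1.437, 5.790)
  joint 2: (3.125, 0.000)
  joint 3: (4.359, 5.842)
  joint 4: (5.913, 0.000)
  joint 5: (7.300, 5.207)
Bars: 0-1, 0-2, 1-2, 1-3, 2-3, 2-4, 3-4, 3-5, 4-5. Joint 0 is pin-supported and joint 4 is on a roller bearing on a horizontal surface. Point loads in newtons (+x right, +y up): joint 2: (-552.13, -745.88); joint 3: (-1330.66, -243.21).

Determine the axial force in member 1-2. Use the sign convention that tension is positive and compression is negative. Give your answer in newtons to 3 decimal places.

N=6 nodes, M=9 members, R=3 reactions → 2N=12, M+R=12
member 0 (0-1): L=5.9657, (cx,cy)=(0.2409,0.9706)
member 1 (0-2): L=3.1250, (cx,cy)=(1.0000,0.0000)
member 2 (1-2): L=6.0310, (cx,cy)=(0.2799,-0.9600)
member 3 (1-3): L=2.9225, (cx,cy)=(0.9998,0.0178)
member 4 (2-3): L=5.9709, (cx,cy)=(0.2067,0.9784)
member 5 (2-4): L=2.7880, (cx,cy)=(1.0000,0.0000)
member 6 (3-4): L=6.0452, (cx,cy)=(0.2571,-0.9664)
member 7 (3-5): L=3.0088, (cx,cy)=(0.9775,-0.2110)
member 8 (4-5): L=5.3886, (cx,cy)=(0.2574,0.9663)
solve A·x = −loads:
  F[0-1] = -1782.7789 N (compression)
  F[0-2] = -1453.3565 N (compression)
  F[1-2] = +1785.0961 N (tension)
  F[1-3] = -929.2029 N (compression)
  F[2-3] = -989.2284 N (compression)
  F[2-4] = -197.1615 N (compression)
  F[3-4] = +766.9702 N (tension)
  F[3-5] = +0.0000 N (tension)
  F[4-5] = -0.0000 N (compression)
  Rx@0 = +1882.7900 N
  Ry@0 = +1730.2854 N
  Ry@4 = -741.1954 N

1785.096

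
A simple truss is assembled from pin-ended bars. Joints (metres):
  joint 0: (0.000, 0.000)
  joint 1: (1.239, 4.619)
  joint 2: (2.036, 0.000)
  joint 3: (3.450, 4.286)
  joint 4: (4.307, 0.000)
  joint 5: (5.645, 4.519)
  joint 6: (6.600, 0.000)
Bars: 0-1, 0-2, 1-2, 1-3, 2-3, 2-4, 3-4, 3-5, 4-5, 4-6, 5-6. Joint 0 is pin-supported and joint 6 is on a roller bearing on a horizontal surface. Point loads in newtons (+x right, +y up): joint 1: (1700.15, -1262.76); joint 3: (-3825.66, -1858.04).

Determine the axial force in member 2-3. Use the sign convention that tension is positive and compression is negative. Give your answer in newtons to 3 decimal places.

-2518.851

N=7 nodes, M=11 members, R=3 reactions → 2N=14, M+R=14
member 0 (0-1): L=4.7823, (cx,cy)=(0.2591,0.9659)
member 1 (0-2): L=2.0360, (cx,cy)=(1.0000,0.0000)
member 2 (1-2): L=4.6873, (cx,cy)=(0.1700,-0.9854)
member 3 (1-3): L=2.2359, (cx,cy)=(0.9888,-0.1489)
member 4 (2-3): L=4.5132, (cx,cy)=(0.3133,0.9497)
member 5 (2-4): L=2.2710, (cx,cy)=(1.0000,0.0000)
member 6 (3-4): L=4.3708, (cx,cy)=(0.1961,-0.9806)
member 7 (3-5): L=2.2073, (cx,cy)=(0.9944,0.1056)
member 8 (4-5): L=4.7129, (cx,cy)=(0.2839,0.9589)
member 9 (4-6): L=2.2930, (cx,cy)=(1.0000,0.0000)
member 10 (5-6): L=4.6188, (cx,cy)=(0.2068,-0.9784)
solve A·x = −loads:
  F[0-1] = -3320.3828 N (compression)
  F[0-2] = -1265.2619 N (compression)
  F[1-2] = +2427.3844 N (tension)
  F[1-3] = -3006.6712 N (compression)
  F[2-3] = -2518.8515 N (compression)
  F[2-4] = -63.3604 N (compression)
  F[3-4] = +92.8059 N (tension)
  F[3-5] = +45.4175 N (tension)
  F[4-5] = -94.9097 N (compression)
  F[4-6] = -18.2188 N (compression)
  F[5-6] = +88.1144 N (tension)
  Rx@0 = +2125.5100 N
  Ry@0 = +3207.0103 N
  Ry@6 = -86.2103 N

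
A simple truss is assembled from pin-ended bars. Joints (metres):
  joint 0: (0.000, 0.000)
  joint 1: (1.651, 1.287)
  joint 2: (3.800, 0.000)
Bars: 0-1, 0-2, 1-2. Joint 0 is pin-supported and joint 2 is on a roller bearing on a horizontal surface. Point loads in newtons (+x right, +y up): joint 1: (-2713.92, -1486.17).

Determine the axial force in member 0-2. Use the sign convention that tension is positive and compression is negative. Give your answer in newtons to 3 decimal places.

-456.617

N=3 nodes, M=3 members, R=3 reactions → 2N=6, M+R=6
member 0 (0-1): L=2.0934, (cx,cy)=(0.7887,0.6148)
member 1 (0-2): L=3.8000, (cx,cy)=(1.0000,0.0000)
member 2 (1-2): L=2.5049, (cx,cy)=(0.8579,-0.5138)
solve A·x = −loads:
  F[0-1] = -2862.1174 N (compression)
  F[0-2] = -456.6167 N (compression)
  F[1-2] = +532.2399 N (tension)
  Rx@0 = +2713.9200 N
  Ry@0 = +1759.6301 N
  Ry@2 = -273.4601 N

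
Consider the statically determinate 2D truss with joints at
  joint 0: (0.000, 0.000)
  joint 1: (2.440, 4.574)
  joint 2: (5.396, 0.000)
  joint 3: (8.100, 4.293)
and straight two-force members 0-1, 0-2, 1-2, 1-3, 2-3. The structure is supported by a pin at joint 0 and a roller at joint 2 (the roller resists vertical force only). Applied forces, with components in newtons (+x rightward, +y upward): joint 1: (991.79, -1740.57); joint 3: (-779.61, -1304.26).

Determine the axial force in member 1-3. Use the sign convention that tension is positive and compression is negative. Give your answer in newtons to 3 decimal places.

40.674

N=4 nodes, M=5 members, R=3 reactions → 2N=8, M+R=8
member 0 (0-1): L=5.1841, (cx,cy)=(0.4707,0.8823)
member 1 (0-2): L=5.3960, (cx,cy)=(1.0000,0.0000)
member 2 (1-2): L=5.4460, (cx,cy)=(0.5428,-0.8399)
member 3 (1-3): L=5.6670, (cx,cy)=(0.9988,-0.0496)
member 4 (2-3): L=5.0736, (cx,cy)=(0.5330,0.8461)
solve A·x = −loads:
  F[0-1] = -90.0712 N (compression)
  F[0-2] = +254.5737 N (tension)
  F[1-2] = -1980.1937 N (compression)
  F[1-3] = +40.6742 N (tension)
  F[2-3] = -1539.0326 N (compression)
  Rx@0 = -212.1800 N
  Ry@0 = +79.4707 N
  Ry@2 = +2965.3593 N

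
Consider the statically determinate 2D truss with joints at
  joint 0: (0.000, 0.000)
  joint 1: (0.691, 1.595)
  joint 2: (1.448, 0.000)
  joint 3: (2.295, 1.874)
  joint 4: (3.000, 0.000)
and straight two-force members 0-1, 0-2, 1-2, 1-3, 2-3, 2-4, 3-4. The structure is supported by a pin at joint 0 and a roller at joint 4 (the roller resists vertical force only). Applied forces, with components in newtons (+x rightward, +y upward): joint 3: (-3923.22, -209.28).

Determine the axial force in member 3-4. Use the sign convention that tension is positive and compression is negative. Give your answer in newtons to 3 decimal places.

N=5 nodes, M=7 members, R=3 reactions → 2N=10, M+R=10
member 0 (0-1): L=1.7382, (cx,cy)=(0.3975,0.9176)
member 1 (0-2): L=1.4480, (cx,cy)=(1.0000,0.0000)
member 2 (1-2): L=1.7655, (cx,cy)=(0.4288,-0.9034)
member 3 (1-3): L=1.6281, (cx,cy)=(0.9852,0.1714)
member 4 (2-3): L=2.0565, (cx,cy)=(0.4119,0.9112)
member 5 (2-4): L=1.5520, (cx,cy)=(1.0000,0.0000)
member 6 (3-4): L=2.0022, (cx,cy)=(0.3521,-0.9360)
solve A·x = −loads:
  F[0-1] = -2724.4019 N (compression)
  F[0-2] = -2840.1975 N (compression)
  F[1-2] = +2363.5145 N (tension)
  F[1-3] = -2127.8993 N (compression)
  F[2-3] = -2343.1996 N (compression)
  F[2-4] = -861.7273 N (compression)
  F[3-4] = +2447.3348 N (tension)
  Rx@0 = +3923.2200 N
  Ry@0 = +2499.8856 N
  Ry@4 = -2290.6056 N

2447.335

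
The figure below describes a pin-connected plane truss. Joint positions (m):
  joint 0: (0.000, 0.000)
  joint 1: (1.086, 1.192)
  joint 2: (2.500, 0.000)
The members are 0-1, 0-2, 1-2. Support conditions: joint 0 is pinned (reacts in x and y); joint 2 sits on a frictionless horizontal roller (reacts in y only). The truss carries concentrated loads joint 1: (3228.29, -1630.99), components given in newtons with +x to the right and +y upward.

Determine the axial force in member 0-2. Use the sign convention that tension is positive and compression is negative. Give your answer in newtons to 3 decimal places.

2666.375

N=3 nodes, M=3 members, R=3 reactions → 2N=6, M+R=6
member 0 (0-1): L=1.6125, (cx,cy)=(0.6735,0.7392)
member 1 (0-2): L=2.5000, (cx,cy)=(1.0000,0.0000)
member 2 (1-2): L=1.8494, (cx,cy)=(0.7646,-0.6445)
solve A·x = −loads:
  F[0-1] = +834.3511 N (tension)
  F[0-2] = +2666.3754 N (tension)
  F[1-2] = -3487.3975 N (compression)
  Rx@0 = -3228.2900 N
  Ry@0 = -616.7607 N
  Ry@2 = +2247.7507 N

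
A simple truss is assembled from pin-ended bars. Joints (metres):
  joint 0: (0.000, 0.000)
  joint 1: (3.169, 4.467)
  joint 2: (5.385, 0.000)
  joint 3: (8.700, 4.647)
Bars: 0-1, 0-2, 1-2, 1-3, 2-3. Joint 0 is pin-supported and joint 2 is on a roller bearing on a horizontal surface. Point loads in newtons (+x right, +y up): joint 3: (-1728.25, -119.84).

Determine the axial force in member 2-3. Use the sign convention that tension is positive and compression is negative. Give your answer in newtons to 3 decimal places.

-79.976

N=4 nodes, M=5 members, R=3 reactions → 2N=8, M+R=8
member 0 (0-1): L=5.4769, (cx,cy)=(0.5786,0.8156)
member 1 (0-2): L=5.3850, (cx,cy)=(1.0000,0.0000)
member 2 (1-2): L=4.9865, (cx,cy)=(0.4444,-0.8958)
member 3 (1-3): L=5.5339, (cx,cy)=(0.9995,0.0325)
member 4 (2-3): L=5.7082, (cx,cy)=(0.5807,0.8141)
solve A·x = −loads:
  F[0-1] = -1738.1276 N (compression)
  F[0-2] = -722.5522 N (compression)
  F[1-2] = +1521.3794 N (tension)
  F[1-3] = -1682.6950 N (compression)
  F[2-3] = -79.9761 N (compression)
  Rx@0 = +1728.2500 N
  Ry@0 = +1417.6245 N
  Ry@2 = -1297.7845 N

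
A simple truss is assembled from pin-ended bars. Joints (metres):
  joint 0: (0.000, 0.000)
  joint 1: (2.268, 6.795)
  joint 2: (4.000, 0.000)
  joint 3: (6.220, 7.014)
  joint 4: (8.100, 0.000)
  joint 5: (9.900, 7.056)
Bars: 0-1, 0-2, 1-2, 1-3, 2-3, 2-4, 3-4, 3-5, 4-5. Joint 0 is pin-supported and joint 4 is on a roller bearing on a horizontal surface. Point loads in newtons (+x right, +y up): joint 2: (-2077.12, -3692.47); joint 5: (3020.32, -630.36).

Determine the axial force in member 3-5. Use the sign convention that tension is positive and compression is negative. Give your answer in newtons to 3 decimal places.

N=6 nodes, M=9 members, R=3 reactions → 2N=12, M+R=12
member 0 (0-1): L=7.1635, (cx,cy)=(0.3166,0.9486)
member 1 (0-2): L=4.0000, (cx,cy)=(1.0000,0.0000)
member 2 (1-2): L=7.0123, (cx,cy)=(0.2470,-0.9690)
member 3 (1-3): L=3.9581, (cx,cy)=(0.9985,0.0553)
member 4 (2-3): L=7.3569, (cx,cy)=(0.3018,0.9534)
member 5 (2-4): L=4.1000, (cx,cy)=(1.0000,0.0000)
member 6 (3-4): L=7.2616, (cx,cy)=(0.2589,-0.9659)
member 7 (3-5): L=3.6802, (cx,cy)=(0.9999,0.0114)
member 8 (4-5): L=7.2820, (cx,cy)=(0.2472,0.9690)
solve A·x = −loads:
  F[0-1] = +951.0085 N (tension)
  F[0-2] = +642.1063 N (tension)
  F[1-2] = -900.9848 N (compression)
  F[1-3] = +524.4366 N (tension)
  F[2-3] = +4788.7663 N (tension)
  F[2-4] = +1051.6488 N (tension)
  F[3-4] = -4719.0395 N (compression)
  F[3-5] = +3190.6228 N (tension)
  F[4-5] = -688.1262 N (compression)
  Rx@0 = -943.2000 N
  Ry@0 = -902.0863 N
  Ry@4 = +5224.9163 N

3190.623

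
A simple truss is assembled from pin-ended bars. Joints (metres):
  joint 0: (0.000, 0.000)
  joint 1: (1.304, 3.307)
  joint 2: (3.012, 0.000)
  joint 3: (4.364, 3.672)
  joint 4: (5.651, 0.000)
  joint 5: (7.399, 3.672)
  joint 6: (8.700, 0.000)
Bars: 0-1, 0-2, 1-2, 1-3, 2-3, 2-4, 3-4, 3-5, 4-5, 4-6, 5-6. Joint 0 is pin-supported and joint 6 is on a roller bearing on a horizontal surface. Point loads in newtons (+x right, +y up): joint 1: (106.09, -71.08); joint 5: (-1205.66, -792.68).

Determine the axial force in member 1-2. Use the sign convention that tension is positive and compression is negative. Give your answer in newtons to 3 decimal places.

565.418

N=7 nodes, M=11 members, R=3 reactions → 2N=14, M+R=14
member 0 (0-1): L=3.5548, (cx,cy)=(0.3668,0.9303)
member 1 (0-2): L=3.0120, (cx,cy)=(1.0000,0.0000)
member 2 (1-2): L=3.7220, (cx,cy)=(0.4589,-0.8885)
member 3 (1-3): L=3.0817, (cx,cy)=(0.9930,0.1184)
member 4 (2-3): L=3.9130, (cx,cy)=(0.3455,0.9384)
member 5 (2-4): L=2.6390, (cx,cy)=(1.0000,0.0000)
member 6 (3-4): L=3.8910, (cx,cy)=(0.3308,-0.9437)
member 7 (3-5): L=3.0350, (cx,cy)=(1.0000,0.0000)
member 8 (4-5): L=4.0668, (cx,cy)=(0.4298,0.9029)
member 9 (4-6): L=3.0490, (cx,cy)=(1.0000,0.0000)
member 10 (5-6): L=3.8957, (cx,cy)=(0.3340,-0.9426)
solve A·x = −loads:
  F[0-1] = -696.0298 N (compression)
  F[0-2] = -844.2474 N (compression)
  F[1-2] = +565.4180 N (tension)
  F[1-3] = -625.2781 N (compression)
  F[2-3] = -535.3402 N (compression)
  F[2-4] = -399.8147 N (compression)
  F[3-4] = +610.8090 N (tension)
  F[3-5] = -1007.8780 N (compression)
  F[4-5] = -638.4089 N (compression)
  F[4-6] = +76.6183 N (tension)
  F[5-6] = -229.4229 N (compression)
  Rx@0 = +1099.5700 N
  Ry@0 = +647.5090 N
  Ry@6 = +216.2510 N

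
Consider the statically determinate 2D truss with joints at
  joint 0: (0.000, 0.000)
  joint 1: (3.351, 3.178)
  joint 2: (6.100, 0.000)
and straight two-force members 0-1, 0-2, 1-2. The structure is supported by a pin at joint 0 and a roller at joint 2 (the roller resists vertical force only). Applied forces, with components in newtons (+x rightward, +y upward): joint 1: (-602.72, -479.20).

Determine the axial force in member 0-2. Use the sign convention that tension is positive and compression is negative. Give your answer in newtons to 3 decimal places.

-43.909

N=3 nodes, M=3 members, R=3 reactions → 2N=6, M+R=6
member 0 (0-1): L=4.6183, (cx,cy)=(0.7256,0.6881)
member 1 (0-2): L=6.1000, (cx,cy)=(1.0000,0.0000)
member 2 (1-2): L=4.2020, (cx,cy)=(0.6542,-0.7563)
solve A·x = −loads:
  F[0-1] = -770.1485 N (compression)
  F[0-2] = -43.9091 N (compression)
  F[1-2] = +67.1174 N (tension)
  Rx@0 = +602.7200 N
  Ry@0 = +529.9615 N
  Ry@2 = -50.7615 N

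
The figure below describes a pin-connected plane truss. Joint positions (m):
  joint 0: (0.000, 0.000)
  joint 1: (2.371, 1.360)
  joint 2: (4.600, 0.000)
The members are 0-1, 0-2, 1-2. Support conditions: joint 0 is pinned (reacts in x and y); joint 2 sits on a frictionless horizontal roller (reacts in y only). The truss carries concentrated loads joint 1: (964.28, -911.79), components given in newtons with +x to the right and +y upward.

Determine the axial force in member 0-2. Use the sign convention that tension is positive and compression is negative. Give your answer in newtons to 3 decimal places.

1237.521

N=3 nodes, M=3 members, R=3 reactions → 2N=6, M+R=6
member 0 (0-1): L=2.7334, (cx,cy)=(0.8674,0.4976)
member 1 (0-2): L=4.6000, (cx,cy)=(1.0000,0.0000)
member 2 (1-2): L=2.6111, (cx,cy)=(0.8537,-0.5208)
solve A·x = −loads:
  F[0-1] = -314.9998 N (compression)
  F[0-2] = +1237.5207 N (tension)
  F[1-2] = -1449.6802 N (compression)
  Rx@0 = -964.2800 N
  Ry@0 = +156.7302 N
  Ry@2 = +755.0598 N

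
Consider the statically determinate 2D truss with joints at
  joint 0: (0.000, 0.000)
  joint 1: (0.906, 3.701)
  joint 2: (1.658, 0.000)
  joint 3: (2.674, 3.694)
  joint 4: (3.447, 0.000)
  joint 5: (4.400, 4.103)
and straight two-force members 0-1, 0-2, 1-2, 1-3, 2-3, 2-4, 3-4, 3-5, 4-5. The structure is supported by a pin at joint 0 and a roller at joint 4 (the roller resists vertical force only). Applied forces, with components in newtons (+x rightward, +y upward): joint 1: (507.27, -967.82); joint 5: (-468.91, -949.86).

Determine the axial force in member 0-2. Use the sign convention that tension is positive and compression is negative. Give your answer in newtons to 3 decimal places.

N=6 nodes, M=9 members, R=3 reactions → 2N=12, M+R=12
member 0 (0-1): L=3.8103, (cx,cy)=(0.2378,0.9713)
member 1 (0-2): L=1.6580, (cx,cy)=(1.0000,0.0000)
member 2 (1-2): L=3.7766, (cx,cy)=(0.1991,-0.9800)
member 3 (1-3): L=1.7680, (cx,cy)=(1.0000,-0.0040)
member 4 (2-3): L=3.8312, (cx,cy)=(0.2652,0.9642)
member 5 (2-4): L=1.7890, (cx,cy)=(1.0000,0.0000)
member 6 (3-4): L=3.7740, (cx,cy)=(0.2048,-0.9788)
member 7 (3-5): L=1.7738, (cx,cy)=(0.9731,0.2306)
member 8 (4-5): L=4.2122, (cx,cy)=(0.2262,0.9741)
solve A·x = −loads:
  F[0-1] = -478.0404 N (compression)
  F[0-2] = +152.0274 N (tension)
  F[1-2] = -511.6812 N (compression)
  F[1-3] = -519.0557 N (compression)
  F[2-3] = +520.0553 N (tension)
  F[2-4] = -87.7733 N (compression)
  F[3-4] = -578.0061 N (compression)
  F[3-5] = -270.0246 N (compression)
  F[4-5] = -911.2261 N (compression)
  Rx@0 = -38.3600 N
  Ry@0 = +464.3300 N
  Ry@4 = +1453.3500 N

152.027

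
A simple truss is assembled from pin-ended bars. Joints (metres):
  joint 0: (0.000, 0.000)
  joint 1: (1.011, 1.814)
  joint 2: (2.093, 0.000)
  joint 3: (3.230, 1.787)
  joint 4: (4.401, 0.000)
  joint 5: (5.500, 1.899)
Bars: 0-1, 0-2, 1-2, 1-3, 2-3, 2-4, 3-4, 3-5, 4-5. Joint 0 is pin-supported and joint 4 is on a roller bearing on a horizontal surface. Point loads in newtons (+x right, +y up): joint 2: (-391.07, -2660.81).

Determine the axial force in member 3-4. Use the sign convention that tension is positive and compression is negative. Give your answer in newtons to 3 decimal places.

N=6 nodes, M=9 members, R=3 reactions → 2N=12, M+R=12
member 0 (0-1): L=2.0767, (cx,cy)=(0.4868,0.8735)
member 1 (0-2): L=2.0930, (cx,cy)=(1.0000,0.0000)
member 2 (1-2): L=2.1122, (cx,cy)=(0.5123,-0.8588)
member 3 (1-3): L=2.2192, (cx,cy)=(0.9999,-0.0122)
member 4 (2-3): L=2.1181, (cx,cy)=(0.5368,0.8437)
member 5 (2-4): L=2.3080, (cx,cy)=(1.0000,0.0000)
member 6 (3-4): L=2.1365, (cx,cy)=(0.5481,-0.8364)
member 7 (3-5): L=2.2728, (cx,cy)=(0.9988,0.0493)
member 8 (4-5): L=2.1941, (cx,cy)=(0.5009,0.8655)
solve A·x = −loads:
  F[0-1] = -1597.4839 N (compression)
  F[0-2] = +386.6301 N (tension)
  F[1-2] = +1647.7501 N (tension)
  F[1-3] = -1621.9066 N (compression)
  F[2-3] = +1476.4460 N (tension)
  F[2-4] = +829.2091 N (tension)
  F[3-4] = -1512.8958 N (compression)
  F[3-5] = +0.0000 N (tension)
  F[4-5] = -0.0000 N (compression)
  Rx@0 = +391.0700 N
  Ry@0 = +1395.3987 N
  Ry@4 = +1265.4113 N

-1512.896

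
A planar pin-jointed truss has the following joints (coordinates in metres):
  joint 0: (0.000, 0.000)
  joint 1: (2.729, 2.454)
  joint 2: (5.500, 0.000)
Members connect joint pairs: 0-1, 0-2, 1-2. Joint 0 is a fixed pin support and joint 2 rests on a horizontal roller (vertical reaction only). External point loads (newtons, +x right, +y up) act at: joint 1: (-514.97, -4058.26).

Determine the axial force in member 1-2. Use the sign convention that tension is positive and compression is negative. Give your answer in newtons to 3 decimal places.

N=3 nodes, M=3 members, R=3 reactions → 2N=6, M+R=6
member 0 (0-1): L=3.6701, (cx,cy)=(0.7436,0.6686)
member 1 (0-2): L=5.5000, (cx,cy)=(1.0000,0.0000)
member 2 (1-2): L=3.7014, (cx,cy)=(0.7486,-0.6630)
solve A·x = −loads:
  F[0-1] = -3401.4812 N (compression)
  F[0-2] = +2014.2986 N (tension)
  F[1-2] = -2690.6452 N (compression)
  Rx@0 = +514.9700 N
  Ry@0 = +2274.3954 N
  Ry@2 = +1783.8646 N

-2690.645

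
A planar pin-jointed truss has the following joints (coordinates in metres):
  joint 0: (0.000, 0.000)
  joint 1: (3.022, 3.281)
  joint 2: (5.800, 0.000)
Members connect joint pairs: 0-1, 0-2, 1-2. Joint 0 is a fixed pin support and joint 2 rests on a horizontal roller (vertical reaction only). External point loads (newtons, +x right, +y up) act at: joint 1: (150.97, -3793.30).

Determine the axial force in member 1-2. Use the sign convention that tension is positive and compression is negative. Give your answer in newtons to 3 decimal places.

N=3 nodes, M=3 members, R=3 reactions → 2N=6, M+R=6
member 0 (0-1): L=4.4607, (cx,cy)=(0.6775,0.7355)
member 1 (0-2): L=5.8000, (cx,cy)=(1.0000,0.0000)
member 2 (1-2): L=4.2991, (cx,cy)=(0.6462,-0.7632)
solve A·x = −loads:
  F[0-1] = -2353.9884 N (compression)
  F[0-2] = +1745.7476 N (tension)
  F[1-2] = -2701.6344 N (compression)
  Rx@0 = -150.9700 N
  Ry@0 = +1731.4577 N
  Ry@2 = +2061.8423 N

-2701.634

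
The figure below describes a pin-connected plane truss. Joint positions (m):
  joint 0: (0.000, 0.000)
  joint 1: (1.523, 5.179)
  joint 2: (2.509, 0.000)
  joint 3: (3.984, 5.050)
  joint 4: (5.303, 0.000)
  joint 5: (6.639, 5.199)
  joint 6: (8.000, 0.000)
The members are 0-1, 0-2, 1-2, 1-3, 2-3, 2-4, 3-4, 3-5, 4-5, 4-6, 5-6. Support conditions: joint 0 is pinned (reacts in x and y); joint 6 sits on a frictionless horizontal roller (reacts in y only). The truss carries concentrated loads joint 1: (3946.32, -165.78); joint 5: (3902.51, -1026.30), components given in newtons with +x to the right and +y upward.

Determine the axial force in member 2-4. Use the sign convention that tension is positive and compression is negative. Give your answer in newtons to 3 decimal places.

4096.218

N=7 nodes, M=11 members, R=3 reactions → 2N=14, M+R=14
member 0 (0-1): L=5.3983, (cx,cy)=(0.2821,0.9594)
member 1 (0-2): L=2.5090, (cx,cy)=(1.0000,0.0000)
member 2 (1-2): L=5.2720, (cx,cy)=(0.1870,-0.9824)
member 3 (1-3): L=2.4644, (cx,cy)=(0.9986,-0.0523)
member 4 (2-3): L=5.2610, (cx,cy)=(0.2804,0.9599)
member 5 (2-4): L=2.7940, (cx,cy)=(1.0000,0.0000)
member 6 (3-4): L=5.2194, (cx,cy)=(0.2527,-0.9675)
member 7 (3-5): L=2.6592, (cx,cy)=(0.9984,0.0560)
member 8 (4-5): L=5.3679, (cx,cy)=(0.2489,0.9685)
member 9 (4-6): L=2.6970, (cx,cy)=(1.0000,0.0000)
member 10 (5-6): L=5.3742, (cx,cy)=(0.2532,-0.9674)
solve A·x = −loads:
  F[0-1] = +4984.5600 N (tension)
  F[0-2] = +6442.5550 N (tension)
  F[1-2] = -4950.5955 N (compression)
  F[1-3] = -1616.3762 N (compression)
  F[2-3] = +5066.4403 N (tension)
  F[2-4] = +4096.2180 N (tension)
  F[3-4] = -5051.0364 N (compression)
  F[3-5] = +1084.4455 N (tension)
  F[4-5] = +5045.8694 N (tension)
  F[4-6] = +1563.9206 N (tension)
  F[5-6] = -6175.4643 N (compression)
  Rx@0 = -7848.8300 N
  Ry@0 = -4782.0737 N
  Ry@6 = +5974.1537 N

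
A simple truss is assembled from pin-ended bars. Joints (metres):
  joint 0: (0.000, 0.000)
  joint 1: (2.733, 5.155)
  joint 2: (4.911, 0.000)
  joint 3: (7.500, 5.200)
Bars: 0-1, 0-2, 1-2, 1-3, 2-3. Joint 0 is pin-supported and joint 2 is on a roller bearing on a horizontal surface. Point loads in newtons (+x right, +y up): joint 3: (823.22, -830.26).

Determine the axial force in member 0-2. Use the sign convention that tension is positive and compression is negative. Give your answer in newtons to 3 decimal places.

N=4 nodes, M=5 members, R=3 reactions → 2N=8, M+R=8
member 0 (0-1): L=5.8347, (cx,cy)=(0.4684,0.8835)
member 1 (0-2): L=4.9110, (cx,cy)=(1.0000,0.0000)
member 2 (1-2): L=5.5962, (cx,cy)=(0.3892,-0.9212)
member 3 (1-3): L=4.7672, (cx,cy)=(1.0000,0.0094)
member 4 (2-3): L=5.8089, (cx,cy)=(0.4457,0.8952)
solve A·x = −loads:
  F[0-1] = +1481.9982 N (tension)
  F[0-2] = +129.0411 N (tension)
  F[1-2] = -1408.7019 N (compression)
  F[1-3] = +1242.4884 N (tension)
  F[2-3] = -940.5765 N (compression)
  Rx@0 = -823.2200 N
  Ry@0 = -1309.3641 N
  Ry@2 = +2139.6241 N

129.041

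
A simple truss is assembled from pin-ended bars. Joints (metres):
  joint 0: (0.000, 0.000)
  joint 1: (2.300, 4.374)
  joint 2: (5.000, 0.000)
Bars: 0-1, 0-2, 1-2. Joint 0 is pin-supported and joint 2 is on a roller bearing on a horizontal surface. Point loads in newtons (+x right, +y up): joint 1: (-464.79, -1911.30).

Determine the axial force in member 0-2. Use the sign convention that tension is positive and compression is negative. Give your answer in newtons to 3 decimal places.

N=3 nodes, M=3 members, R=3 reactions → 2N=6, M+R=6
member 0 (0-1): L=4.9418, (cx,cy)=(0.4654,0.8851)
member 1 (0-2): L=5.0000, (cx,cy)=(1.0000,0.0000)
member 2 (1-2): L=5.1402, (cx,cy)=(0.5253,-0.8509)
solve A·x = −loads:
  F[0-1] = -1625.4779 N (compression)
  F[0-2] = +291.7282 N (tension)
  F[1-2] = -555.3880 N (compression)
  Rx@0 = +464.7900 N
  Ry@0 = +1438.7003 N
  Ry@2 = +472.5997 N

291.728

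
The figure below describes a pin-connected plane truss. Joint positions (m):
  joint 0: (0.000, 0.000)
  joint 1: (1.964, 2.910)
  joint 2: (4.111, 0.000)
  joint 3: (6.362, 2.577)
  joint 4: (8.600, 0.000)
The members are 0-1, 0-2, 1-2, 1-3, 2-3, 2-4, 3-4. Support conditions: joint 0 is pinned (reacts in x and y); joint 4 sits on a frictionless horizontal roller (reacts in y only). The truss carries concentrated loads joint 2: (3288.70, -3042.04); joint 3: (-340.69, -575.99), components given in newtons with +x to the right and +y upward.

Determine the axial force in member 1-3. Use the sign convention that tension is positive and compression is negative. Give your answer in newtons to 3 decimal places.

N=5 nodes, M=7 members, R=3 reactions → 2N=10, M+R=10
member 0 (0-1): L=3.5108, (cx,cy)=(0.5594,0.8289)
member 1 (0-2): L=4.1110, (cx,cy)=(1.0000,0.0000)
member 2 (1-2): L=3.6163, (cx,cy)=(0.5937,-0.8047)
member 3 (1-3): L=4.4106, (cx,cy)=(0.9971,-0.0755)
member 4 (2-3): L=3.4217, (cx,cy)=(0.6579,0.7531)
member 5 (2-4): L=4.4890, (cx,cy)=(1.0000,0.0000)
member 6 (3-4): L=3.4131, (cx,cy)=(0.6557,-0.7550)
solve A·x = −loads:
  F[0-1] = -2219.6818 N (compression)
  F[0-2] = +4189.7531 N (tension)
  F[1-2] = +2545.4594 N (tension)
  F[1-3] = -2760.8595 N (compression)
  F[2-3] = +1319.4681 N (tension)
  F[2-4] = +1544.2603 N (tension)
  F[3-4] = -2355.1329 N (compression)
  Rx@0 = -2948.0100 N
  Ry@0 = +1839.8536 N
  Ry@4 = +1778.1764 N

-2760.860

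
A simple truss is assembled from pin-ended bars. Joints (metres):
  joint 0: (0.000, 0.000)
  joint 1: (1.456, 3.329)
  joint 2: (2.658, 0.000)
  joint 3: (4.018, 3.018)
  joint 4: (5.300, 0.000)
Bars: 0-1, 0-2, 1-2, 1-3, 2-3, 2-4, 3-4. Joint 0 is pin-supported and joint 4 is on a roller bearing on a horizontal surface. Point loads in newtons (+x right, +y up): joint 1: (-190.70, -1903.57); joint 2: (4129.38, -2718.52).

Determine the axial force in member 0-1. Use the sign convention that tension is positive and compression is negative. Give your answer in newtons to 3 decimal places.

N=5 nodes, M=7 members, R=3 reactions → 2N=10, M+R=10
member 0 (0-1): L=3.6335, (cx,cy)=(0.4007,0.9162)
member 1 (0-2): L=2.6580, (cx,cy)=(1.0000,0.0000)
member 2 (1-2): L=3.5394, (cx,cy)=(0.3396,-0.9406)
member 3 (1-3): L=2.5808, (cx,cy)=(0.9927,-0.1205)
member 4 (2-3): L=3.3103, (cx,cy)=(0.4108,0.9117)
member 5 (2-4): L=2.6420, (cx,cy)=(1.0000,0.0000)
member 6 (3-4): L=3.2790, (cx,cy)=(0.3910,-0.9204)
solve A·x = −loads:
  F[0-1] = -3116.7430 N (compression)
  F[0-2] = +5187.6143 N (tension)
  F[1-2] = +1201.3829 N (tension)
  F[1-3] = -1476.9989 N (compression)
  F[2-3] = +1742.3803 N (tension)
  F[2-4] = +750.3928 N (tension)
  F[3-4] = -1919.2969 N (compression)
  Rx@0 = -3938.6800 N
  Ry@0 = +2855.5648 N
  Ry@4 = +1766.5252 N

-3116.743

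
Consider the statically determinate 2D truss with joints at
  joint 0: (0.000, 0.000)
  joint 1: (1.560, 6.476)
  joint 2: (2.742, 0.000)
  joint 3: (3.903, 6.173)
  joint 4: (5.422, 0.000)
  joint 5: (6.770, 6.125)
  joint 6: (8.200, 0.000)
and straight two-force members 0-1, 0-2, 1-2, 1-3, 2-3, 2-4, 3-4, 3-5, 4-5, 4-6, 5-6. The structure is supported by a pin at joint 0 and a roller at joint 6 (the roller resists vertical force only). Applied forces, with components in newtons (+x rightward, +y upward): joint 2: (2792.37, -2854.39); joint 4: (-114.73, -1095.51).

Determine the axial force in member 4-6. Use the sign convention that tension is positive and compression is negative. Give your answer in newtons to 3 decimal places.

391.961

N=7 nodes, M=11 members, R=3 reactions → 2N=14, M+R=14
member 0 (0-1): L=6.6612, (cx,cy)=(0.2342,0.9722)
member 1 (0-2): L=2.7420, (cx,cy)=(1.0000,0.0000)
member 2 (1-2): L=6.5830, (cx,cy)=(0.1796,-0.9837)
member 3 (1-3): L=2.3625, (cx,cy)=(0.9917,-0.1283)
member 4 (2-3): L=6.2812, (cx,cy)=(0.1848,0.9828)
member 5 (2-4): L=2.6800, (cx,cy)=(1.0000,0.0000)
member 6 (3-4): L=6.3571, (cx,cy)=(0.2389,-0.9710)
member 7 (3-5): L=2.8674, (cx,cy)=(0.9999,-0.0167)
member 8 (4-5): L=6.2716, (cx,cy)=(0.2149,0.9766)
member 9 (4-6): L=2.7780, (cx,cy)=(1.0000,0.0000)
member 10 (5-6): L=6.2897, (cx,cy)=(0.2274,-0.9738)
solve A·x = −loads:
  F[0-1] = -2336.0100 N (compression)
  F[0-2] = +3224.7113 N (tension)
  F[1-2] = +2438.0291 N (tension)
  F[1-3] = -993.0297 N (compression)
  F[2-3] = +463.9780 N (tension)
  F[2-4] = +784.3386 N (tension)
  F[3-4] = -587.6639 N (compression)
  F[3-5] = -758.7563 N (compression)
  F[4-5] = +1706.0249 N (tension)
  F[4-6] = +391.9607 N (tension)
  F[5-6] = -1724.0011 N (compression)
  Rx@0 = -2677.6400 N
  Ry@0 = +2271.0472 N
  Ry@6 = +1678.8528 N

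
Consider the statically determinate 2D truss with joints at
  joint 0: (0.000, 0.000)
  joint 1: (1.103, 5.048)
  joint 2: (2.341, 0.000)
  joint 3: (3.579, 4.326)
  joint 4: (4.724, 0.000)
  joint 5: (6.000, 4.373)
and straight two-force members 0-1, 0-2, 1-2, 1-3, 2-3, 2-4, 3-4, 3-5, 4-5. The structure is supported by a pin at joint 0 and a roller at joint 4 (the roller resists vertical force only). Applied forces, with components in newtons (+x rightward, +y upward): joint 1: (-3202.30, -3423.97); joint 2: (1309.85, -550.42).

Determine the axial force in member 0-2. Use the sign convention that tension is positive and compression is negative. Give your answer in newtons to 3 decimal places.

-510.619

N=6 nodes, M=9 members, R=3 reactions → 2N=12, M+R=12
member 0 (0-1): L=5.1671, (cx,cy)=(0.2135,0.9770)
member 1 (0-2): L=2.3410, (cx,cy)=(1.0000,0.0000)
member 2 (1-2): L=5.1976, (cx,cy)=(0.2382,-0.9712)
member 3 (1-3): L=2.5791, (cx,cy)=(0.9600,-0.2799)
member 4 (2-3): L=4.4997, (cx,cy)=(0.2751,0.9614)
member 5 (2-4): L=2.3830, (cx,cy)=(1.0000,0.0000)
member 6 (3-4): L=4.4750, (cx,cy)=(0.2559,-0.9667)
member 7 (3-5): L=2.4215, (cx,cy)=(0.9998,0.0194)
member 8 (4-5): L=4.5554, (cx,cy)=(0.2801,0.9600)
solve A·x = −loads:
  F[0-1] = -6473.3083 N (compression)
  F[0-2] = -510.6187 N (compression)
  F[1-2] = +2627.3884 N (tension)
  F[1-3] = +1244.4131 N (tension)
  F[2-3] = -2081.6900 N (compression)
  F[2-4] = -621.9186 N (compression)
  F[3-4] = +2430.6230 N (tension)
  F[3-5] = -0.0000 N (tension)
  F[4-5] = -0.0000 N (tension)
  Rx@0 = +1892.4500 N
  Ry@0 = +6324.1017 N
  Ry@4 = -2349.7117 N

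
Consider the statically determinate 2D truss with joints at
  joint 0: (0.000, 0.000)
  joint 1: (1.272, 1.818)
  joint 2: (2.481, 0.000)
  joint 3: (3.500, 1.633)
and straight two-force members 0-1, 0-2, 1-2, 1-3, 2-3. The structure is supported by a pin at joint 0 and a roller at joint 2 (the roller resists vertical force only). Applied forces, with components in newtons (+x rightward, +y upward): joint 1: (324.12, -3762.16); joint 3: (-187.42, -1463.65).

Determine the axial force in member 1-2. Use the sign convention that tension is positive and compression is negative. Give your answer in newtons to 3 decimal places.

N=4 nodes, M=5 members, R=3 reactions → 2N=8, M+R=8
member 0 (0-1): L=2.2188, (cx,cy)=(0.5733,0.8194)
member 1 (0-2): L=2.4810, (cx,cy)=(1.0000,0.0000)
member 2 (1-2): L=2.1833, (cx,cy)=(0.5537,-0.8327)
member 3 (1-3): L=2.2357, (cx,cy)=(0.9966,-0.0827)
member 4 (2-3): L=1.9249, (cx,cy)=(0.5294,0.8484)
solve A·x = −loads:
  F[0-1] = -1364.5014 N (compression)
  F[0-2] = +918.9425 N (tension)
  F[1-2] = -3244.2672 N (compression)
  F[1-3] = +692.5208 N (tension)
  F[2-3] = -1657.6870 N (compression)
  Rx@0 = -136.7000 N
  Ry@0 = +1118.0164 N
  Ry@2 = +4107.7936 N

-3244.267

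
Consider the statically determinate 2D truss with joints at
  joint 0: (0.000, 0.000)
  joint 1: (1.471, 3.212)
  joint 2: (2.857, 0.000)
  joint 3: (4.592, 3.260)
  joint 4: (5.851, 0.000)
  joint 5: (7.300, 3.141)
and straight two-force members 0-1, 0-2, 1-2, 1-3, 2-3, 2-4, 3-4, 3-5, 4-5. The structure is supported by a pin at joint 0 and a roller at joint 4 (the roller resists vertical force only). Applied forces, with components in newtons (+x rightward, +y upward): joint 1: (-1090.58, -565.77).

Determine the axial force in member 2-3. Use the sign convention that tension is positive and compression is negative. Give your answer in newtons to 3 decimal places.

-524.434

N=6 nodes, M=9 members, R=3 reactions → 2N=12, M+R=12
member 0 (0-1): L=3.5328, (cx,cy)=(0.4164,0.9092)
member 1 (0-2): L=2.8570, (cx,cy)=(1.0000,0.0000)
member 2 (1-2): L=3.4983, (cx,cy)=(0.3962,-0.9182)
member 3 (1-3): L=3.1214, (cx,cy)=(0.9999,0.0154)
member 4 (2-3): L=3.6929, (cx,cy)=(0.4698,0.8828)
member 5 (2-4): L=2.9940, (cx,cy)=(1.0000,0.0000)
member 6 (3-4): L=3.4947, (cx,cy)=(0.3603,-0.9329)
member 7 (3-5): L=2.7106, (cx,cy)=(0.9990,-0.0439)
member 8 (4-5): L=3.4591, (cx,cy)=(0.4189,0.9080)
solve A·x = −loads:
  F[0-1] = -1124.3208 N (compression)
  F[0-2] = -622.4333 N (compression)
  F[1-2] = +504.2132 N (tension)
  F[1-3] = +422.7165 N (tension)
  F[2-3] = -524.4336 N (compression)
  F[2-4] = -176.2797 N (compression)
  F[3-4] = +489.3078 N (tension)
  F[3-5] = +0.0000 N (tension)
  F[4-5] = -0.0000 N (compression)
  Rx@0 = +1090.5800 N
  Ry@0 = +1022.2211 N
  Ry@4 = -456.4511 N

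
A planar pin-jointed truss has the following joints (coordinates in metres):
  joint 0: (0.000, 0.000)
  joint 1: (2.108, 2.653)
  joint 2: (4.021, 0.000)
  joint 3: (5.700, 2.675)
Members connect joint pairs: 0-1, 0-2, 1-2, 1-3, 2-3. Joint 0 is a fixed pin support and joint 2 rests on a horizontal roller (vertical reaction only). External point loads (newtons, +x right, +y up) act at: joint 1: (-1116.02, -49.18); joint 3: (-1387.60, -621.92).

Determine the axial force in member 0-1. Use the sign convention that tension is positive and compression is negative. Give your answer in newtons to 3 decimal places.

N=4 nodes, M=5 members, R=3 reactions → 2N=8, M+R=8
member 0 (0-1): L=3.3885, (cx,cy)=(0.6221,0.7829)
member 1 (0-2): L=4.0210, (cx,cy)=(1.0000,0.0000)
member 2 (1-2): L=3.2708, (cx,cy)=(0.5849,-0.8111)
member 3 (1-3): L=3.5921, (cx,cy)=(1.0000,0.0061)
member 4 (2-3): L=3.1583, (cx,cy)=(0.5316,0.8470)
solve A·x = −loads:
  F[0-1] = -1817.7129 N (compression)
  F[0-2] = -1372.8201 N (compression)
  F[1-2] = +1686.3598 N (tension)
  F[1-3] = -1001.1107 N (compression)
  F[2-3] = -727.0379 N (compression)
  Rx@0 = +2503.6200 N
  Ry@0 = +1423.1556 N
  Ry@2 = -752.0556 N

-1817.713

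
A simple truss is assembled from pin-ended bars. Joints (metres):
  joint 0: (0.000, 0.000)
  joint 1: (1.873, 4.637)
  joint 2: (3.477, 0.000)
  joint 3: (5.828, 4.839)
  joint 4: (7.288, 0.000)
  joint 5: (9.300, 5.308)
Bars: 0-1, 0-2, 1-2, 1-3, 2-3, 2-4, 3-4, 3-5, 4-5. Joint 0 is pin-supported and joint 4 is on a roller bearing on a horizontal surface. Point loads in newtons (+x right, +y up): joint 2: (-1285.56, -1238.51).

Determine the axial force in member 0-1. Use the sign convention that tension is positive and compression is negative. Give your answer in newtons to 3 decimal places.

-698.472

N=6 nodes, M=9 members, R=3 reactions → 2N=12, M+R=12
member 0 (0-1): L=5.0010, (cx,cy)=(0.3745,0.9272)
member 1 (0-2): L=3.4770, (cx,cy)=(1.0000,0.0000)
member 2 (1-2): L=4.9066, (cx,cy)=(0.3269,-0.9451)
member 3 (1-3): L=3.9602, (cx,cy)=(0.9987,0.0510)
member 4 (2-3): L=5.3799, (cx,cy)=(0.4370,0.8995)
member 5 (2-4): L=3.8110, (cx,cy)=(1.0000,0.0000)
member 6 (3-4): L=5.0545, (cx,cy)=(0.2889,-0.9574)
member 7 (3-5): L=3.5035, (cx,cy)=(0.9910,0.1339)
member 8 (4-5): L=5.6765, (cx,cy)=(0.3544,0.9351)
solve A·x = −loads:
  F[0-1] = -698.4719 N (compression)
  F[0-2] = -1023.9642 N (compression)
  F[1-2] = +659.4976 N (tension)
  F[1-3] = -477.8126 N (compression)
  F[2-3] = +684.0172 N (tension)
  F[2-4] = +178.2761 N (tension)
  F[3-4] = -617.1839 N (compression)
  F[3-5] = -0.0000 N (compression)
  F[4-5] = -0.0000 N (compression)
  Rx@0 = +1285.5600 N
  Ry@0 = +647.6347 N
  Ry@4 = +590.8753 N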